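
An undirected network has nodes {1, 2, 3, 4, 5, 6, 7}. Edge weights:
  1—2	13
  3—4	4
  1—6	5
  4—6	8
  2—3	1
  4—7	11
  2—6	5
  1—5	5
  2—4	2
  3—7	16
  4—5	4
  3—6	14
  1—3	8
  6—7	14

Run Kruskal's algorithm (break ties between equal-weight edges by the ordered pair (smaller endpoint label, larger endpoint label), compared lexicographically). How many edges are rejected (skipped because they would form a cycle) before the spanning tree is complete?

4

Sort edges by weight, then run Kruskal:
2—3 (1): add — endpoints in different components.
2—4 (2): add — endpoints in different components.
3—4 (4): skip — 3 and 4 already connected.
4—5 (4): add — endpoints in different components.
1—5 (5): add — endpoints in different components.
1—6 (5): add — endpoints in different components.
2—6 (5): skip — 2 and 6 already connected.
1—3 (8): skip — 1 and 3 already connected.
4—6 (8): skip — 4 and 6 already connected.
4—7 (11): add — endpoints in different components.
Edges rejected before the tree was complete: 4.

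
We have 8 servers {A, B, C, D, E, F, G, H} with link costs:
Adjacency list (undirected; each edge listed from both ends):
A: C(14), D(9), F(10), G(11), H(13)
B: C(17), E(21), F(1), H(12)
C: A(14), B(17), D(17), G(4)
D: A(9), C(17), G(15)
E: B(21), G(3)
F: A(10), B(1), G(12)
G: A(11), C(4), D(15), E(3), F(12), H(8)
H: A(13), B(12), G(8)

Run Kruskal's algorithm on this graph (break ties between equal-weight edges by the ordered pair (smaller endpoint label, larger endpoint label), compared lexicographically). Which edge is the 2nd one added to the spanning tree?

E-G

Sort edges by weight, then run Kruskal:
B—F (1): add — endpoints in different components.
E—G (3): add — endpoints in different components.
C—G (4): add — endpoints in different components.
G—H (8): add — endpoints in different components.
A—D (9): add — endpoints in different components.
A—F (10): add — endpoints in different components.
A—G (11): add — endpoints in different components.
The 2nd edge added is E—G.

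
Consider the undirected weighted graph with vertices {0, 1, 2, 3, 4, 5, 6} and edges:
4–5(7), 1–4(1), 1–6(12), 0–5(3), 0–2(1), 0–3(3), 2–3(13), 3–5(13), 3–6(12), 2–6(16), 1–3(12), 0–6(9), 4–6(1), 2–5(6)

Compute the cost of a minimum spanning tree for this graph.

16

Grow the tree from 1 using Prim:
Step 1: frontier [1–4 1, 1–3 12, 1–6 12] → take 1–4 (1); add 4.
Step 2: frontier [1–3 12, 1–6 12, 4–6 1, 4–5 7] → take 4–6 (1); add 6.
Step 3: frontier [1–3 12, 4–5 7, 0–6 9, 3–6 12, 2–6 16] → take 4–5 (7); add 5.
Step 4: frontier [1–3 12, 0–5 3, 2–5 6, 3–5 13, 0–6 9, 3–6 12, 2–6 16] → take 0–5 (3); add 0.
Step 5: frontier [0–2 1, 0–3 3, 1–3 12, 2–5 6, 3–5 13, 3–6 12, 2–6 16] → take 0–2 (1); add 2.
Step 6: frontier [0–3 3, 1–3 12, 2–3 13, 3–5 13, 3–6 12] → take 0–3 (3); add 3.
MST edges: 1–4, 4–6, 4–5, 0–5, 0–2, 0–3; total weight 1+1+7+3+1+3 = 16.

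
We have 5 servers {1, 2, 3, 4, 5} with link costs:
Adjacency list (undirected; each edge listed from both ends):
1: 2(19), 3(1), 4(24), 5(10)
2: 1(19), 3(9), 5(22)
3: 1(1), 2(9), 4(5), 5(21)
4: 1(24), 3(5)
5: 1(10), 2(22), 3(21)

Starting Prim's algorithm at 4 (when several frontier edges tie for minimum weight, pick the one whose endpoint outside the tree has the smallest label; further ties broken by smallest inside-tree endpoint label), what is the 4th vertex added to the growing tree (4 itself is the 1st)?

2

Prim's algorithm from 4:
Step 1: frontier [3–4 5, 1–4 24] → take 3–4 (5); add 3.
Step 2: frontier [1–3 1, 2–3 9, 3–5 21, 1–4 24] → take 1–3 (1); add 1.
Step 3: frontier [1–5 10, 1–2 19, 2–3 9, 3–5 21] → take 2–3 (9); add 2.
Step 4: frontier [1–5 10, 2–5 22, 3–5 21] → take 1–5 (10); add 5.
Vertex order: 4, 3, 1, 2, 5. The 4th vertex is 2.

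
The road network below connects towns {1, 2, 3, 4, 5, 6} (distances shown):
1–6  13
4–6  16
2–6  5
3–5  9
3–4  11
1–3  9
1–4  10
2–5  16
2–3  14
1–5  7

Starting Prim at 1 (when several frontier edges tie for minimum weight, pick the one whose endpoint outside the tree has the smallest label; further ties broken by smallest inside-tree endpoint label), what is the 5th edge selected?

2-6

Prim's algorithm from 1:
Step 1: cheapest edge leaving the tree is 1–5 (7); add 5.
Step 2: cheapest edge leaving the tree is 1–3 (9); add 3.
Step 3: cheapest edge leaving the tree is 1–4 (10); add 4.
Step 4: cheapest edge leaving the tree is 1–6 (13); add 6.
Step 5: cheapest edge leaving the tree is 2–6 (5); add 2.
The 5th edge added is 2–6.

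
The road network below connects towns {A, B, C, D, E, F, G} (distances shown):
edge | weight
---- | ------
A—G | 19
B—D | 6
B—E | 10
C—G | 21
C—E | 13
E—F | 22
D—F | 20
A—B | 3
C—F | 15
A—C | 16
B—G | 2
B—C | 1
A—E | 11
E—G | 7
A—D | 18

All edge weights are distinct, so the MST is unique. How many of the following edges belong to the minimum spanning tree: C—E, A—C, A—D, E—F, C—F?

Kruskal's algorithm — process edges by increasing weight (ties by edge label):
B—C (1): add — endpoints in different components.
B—G (2): add — endpoints in different components.
A—B (3): add — endpoints in different components.
B—D (6): add — endpoints in different components.
E—G (7): add — endpoints in different components.
B—E (10): skip — B and E already connected.
A—E (11): skip — A and E already connected.
C—E (13): skip — C and E already connected.
C—F (15): add — endpoints in different components.
MST edge set: {B—C, B—G, A—B, B—D, E—G, C—F}.
Of the listed edges, {C—F} are in the MST → 1.

1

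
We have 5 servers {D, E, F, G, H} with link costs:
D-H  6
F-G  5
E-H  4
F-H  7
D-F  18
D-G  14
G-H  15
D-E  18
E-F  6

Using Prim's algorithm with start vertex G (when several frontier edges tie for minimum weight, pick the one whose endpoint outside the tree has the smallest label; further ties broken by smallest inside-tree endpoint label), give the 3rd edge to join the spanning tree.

E-H

Prim, starting at G.
Step 1: frontier [F-G 5, D-G 14, G-H 15] → take F-G (5); add F.
Step 2: frontier [E-F 6, F-H 7, D-F 18, D-G 14, G-H 15] → take E-F (6); add E.
Step 3: frontier [E-H 4, D-E 18, F-H 7, D-F 18, D-G 14, G-H 15] → take E-H (4); add H.
Step 4: frontier [D-E 18, D-F 18, D-G 14, D-H 6] → take D-H (6); add D.
The 3rd edge added is E-H.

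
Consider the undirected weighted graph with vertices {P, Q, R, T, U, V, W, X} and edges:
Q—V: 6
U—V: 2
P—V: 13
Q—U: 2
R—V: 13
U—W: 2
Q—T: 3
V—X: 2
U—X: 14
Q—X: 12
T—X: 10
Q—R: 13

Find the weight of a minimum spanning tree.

Prim's algorithm from V:
Step 1: frontier [U—V 2, V—X 2, Q—V 6, P—V 13, R—V 13] → take U—V (2); add U.
Step 2: frontier [Q—U 2, U—W 2, U—X 14, V—X 2, Q—V 6, P—V 13, R—V 13] → take Q—U (2); add Q.
Step 3: frontier [Q—T 3, Q—X 12, Q—R 13, U—W 2, U—X 14, V—X 2, P—V 13, R—V 13] → take U—W (2); add W.
Step 4: frontier [Q—T 3, Q—X 12, Q—R 13, U—X 14, V—X 2, P—V 13, R—V 13] → take V—X (2); add X.
Step 5: frontier [Q—T 3, Q—R 13, P—V 13, R—V 13, T—X 10] → take Q—T (3); add T.
Step 6: frontier [Q—R 13, P—V 13, R—V 13] → take P—V (13); add P.
Step 7: frontier [Q—R 13, R—V 13] → take Q—R (13); add R.
MST edges: U—V, Q—U, U—W, V—X, Q—T, P—V, Q—R; total weight 2+2+2+2+3+13+13 = 37.

37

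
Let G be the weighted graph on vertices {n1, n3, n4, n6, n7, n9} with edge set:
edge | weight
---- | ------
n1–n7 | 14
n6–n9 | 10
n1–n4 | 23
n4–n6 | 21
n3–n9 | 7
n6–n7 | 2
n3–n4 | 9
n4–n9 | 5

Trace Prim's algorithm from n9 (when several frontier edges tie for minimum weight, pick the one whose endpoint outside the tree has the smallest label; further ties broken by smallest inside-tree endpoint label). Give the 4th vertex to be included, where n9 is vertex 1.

Grow the tree from n9 using Prim:
Step 1: frontier [n4–n9 5, n3–n9 7, n6–n9 10] → take n4–n9 (5); add n4.
Step 2: frontier [n3–n4 9, n4–n6 21, n1–n4 23, n3–n9 7, n6–n9 10] → take n3–n9 (7); add n3.
Step 3: frontier [n4–n6 21, n1–n4 23, n6–n9 10] → take n6–n9 (10); add n6.
Step 4: frontier [n1–n4 23, n6–n7 2] → take n6–n7 (2); add n7.
Step 5: frontier [n1–n4 23, n1–n7 14] → take n1–n7 (14); add n1.
Vertex order: n9, n4, n3, n6, n7, n1. The 4th vertex is n6.

n6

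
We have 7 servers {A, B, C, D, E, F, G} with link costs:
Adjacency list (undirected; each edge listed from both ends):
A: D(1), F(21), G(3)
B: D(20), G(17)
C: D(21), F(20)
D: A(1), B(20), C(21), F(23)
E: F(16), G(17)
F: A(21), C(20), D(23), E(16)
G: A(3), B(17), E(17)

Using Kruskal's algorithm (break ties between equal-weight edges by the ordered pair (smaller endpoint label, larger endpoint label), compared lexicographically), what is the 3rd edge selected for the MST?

Kruskal: consider edges lightest-first.
A-D (1): add — endpoints in different components.
A-G (3): add — endpoints in different components.
E-F (16): add — endpoints in different components.
B-G (17): add — endpoints in different components.
E-G (17): add — endpoints in different components.
B-D (20): skip — B and D already connected.
C-F (20): add — endpoints in different components.
The 3rd edge added is E-F.

E-F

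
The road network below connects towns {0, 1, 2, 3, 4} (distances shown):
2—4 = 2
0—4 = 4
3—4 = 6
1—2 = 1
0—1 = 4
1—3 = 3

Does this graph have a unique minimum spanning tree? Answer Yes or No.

No

Kruskal: consider edges lightest-first.
1—2 (1): add — endpoints in different components.
2—4 (2): add — endpoints in different components.
1—3 (3): add — endpoints in different components.
0—1 (4): add — endpoints in different components.
Non-tree edge 0—4 has weight 4, equal to the heaviest edge on its tree cycle — swapping gives another MST of the same weight. Not unique.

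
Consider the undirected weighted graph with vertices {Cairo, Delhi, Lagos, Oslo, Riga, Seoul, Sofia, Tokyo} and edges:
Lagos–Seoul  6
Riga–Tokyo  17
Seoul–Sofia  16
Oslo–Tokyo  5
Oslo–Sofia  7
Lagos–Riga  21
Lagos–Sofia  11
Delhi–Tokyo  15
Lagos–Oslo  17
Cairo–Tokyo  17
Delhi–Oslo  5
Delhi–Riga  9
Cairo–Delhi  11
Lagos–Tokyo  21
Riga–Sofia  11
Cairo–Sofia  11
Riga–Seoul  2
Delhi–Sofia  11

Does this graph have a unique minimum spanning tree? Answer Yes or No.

No

Sort edges by weight, then run Kruskal:
Riga–Seoul (2): add — endpoints in different components.
Delhi–Oslo (5): add — endpoints in different components.
Oslo–Tokyo (5): add — endpoints in different components.
Lagos–Seoul (6): add — endpoints in different components.
Oslo–Sofia (7): add — endpoints in different components.
Delhi–Riga (9): add — endpoints in different components.
Cairo–Delhi (11): add — endpoints in different components.
Non-tree edge Cairo–Sofia has weight 11, equal to the heaviest edge on its tree cycle — swapping gives another MST of the same weight. Not unique.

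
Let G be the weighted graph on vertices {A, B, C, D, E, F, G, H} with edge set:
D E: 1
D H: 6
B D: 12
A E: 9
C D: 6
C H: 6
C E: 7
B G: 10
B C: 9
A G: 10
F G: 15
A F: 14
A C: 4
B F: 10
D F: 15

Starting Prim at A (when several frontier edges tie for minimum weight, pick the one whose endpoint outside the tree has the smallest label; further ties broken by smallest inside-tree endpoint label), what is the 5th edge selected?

Prim, starting at A.
Step 1: cheapest edge leaving the tree is A C (4); add C.
Step 2: cheapest edge leaving the tree is C D (6); add D.
Step 3: cheapest edge leaving the tree is D E (1); add E.
Step 4: cheapest edge leaving the tree is C H (6); add H.
Step 5: cheapest edge leaving the tree is B C (9); add B.
Step 6: cheapest edge leaving the tree is B F (10); add F.
Step 7: cheapest edge leaving the tree is A G (10); add G.
The 5th edge added is B C.

B-C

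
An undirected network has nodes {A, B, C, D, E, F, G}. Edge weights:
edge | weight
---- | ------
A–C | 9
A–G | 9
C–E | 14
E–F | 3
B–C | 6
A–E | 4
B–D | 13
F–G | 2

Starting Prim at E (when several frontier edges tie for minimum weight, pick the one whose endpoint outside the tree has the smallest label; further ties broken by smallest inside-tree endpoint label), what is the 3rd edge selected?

Prim, starting at E.
Step 1: cheapest edge leaving the tree is E–F (3); add F.
Step 2: cheapest edge leaving the tree is F–G (2); add G.
Step 3: cheapest edge leaving the tree is A–E (4); add A.
Step 4: cheapest edge leaving the tree is A–C (9); add C.
Step 5: cheapest edge leaving the tree is B–C (6); add B.
Step 6: cheapest edge leaving the tree is B–D (13); add D.
The 3rd edge added is A–E.

A-E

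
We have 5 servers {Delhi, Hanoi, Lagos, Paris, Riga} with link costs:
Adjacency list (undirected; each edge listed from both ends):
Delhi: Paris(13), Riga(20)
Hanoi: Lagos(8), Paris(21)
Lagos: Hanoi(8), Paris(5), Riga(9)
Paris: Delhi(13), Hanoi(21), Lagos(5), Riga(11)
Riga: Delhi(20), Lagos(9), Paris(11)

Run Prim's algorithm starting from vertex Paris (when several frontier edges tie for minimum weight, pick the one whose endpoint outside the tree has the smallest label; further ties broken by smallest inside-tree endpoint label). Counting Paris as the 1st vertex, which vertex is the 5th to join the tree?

Delhi

Prim, starting at Paris.
Step 1: frontier [Lagos–Paris 5, Paris–Riga 11, Delhi–Paris 13, Hanoi–Paris 21] → take Lagos–Paris (5); add Lagos.
Step 2: frontier [Hanoi–Lagos 8, Lagos–Riga 9, Paris–Riga 11, Delhi–Paris 13, Hanoi–Paris 21] → take Hanoi–Lagos (8); add Hanoi.
Step 3: frontier [Lagos–Riga 9, Paris–Riga 11, Delhi–Paris 13] → take Lagos–Riga (9); add Riga.
Step 4: frontier [Delhi–Paris 13, Delhi–Riga 20] → take Delhi–Paris (13); add Delhi.
Vertex order: Paris, Lagos, Hanoi, Riga, Delhi. The 5th vertex is Delhi.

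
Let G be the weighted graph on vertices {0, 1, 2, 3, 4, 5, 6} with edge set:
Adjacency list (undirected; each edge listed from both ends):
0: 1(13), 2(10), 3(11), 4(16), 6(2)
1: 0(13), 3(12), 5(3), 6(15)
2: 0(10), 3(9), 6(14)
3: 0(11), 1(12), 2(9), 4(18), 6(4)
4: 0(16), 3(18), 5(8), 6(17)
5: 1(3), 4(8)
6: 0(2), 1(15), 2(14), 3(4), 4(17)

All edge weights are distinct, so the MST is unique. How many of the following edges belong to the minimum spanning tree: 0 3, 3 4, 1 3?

1

Sort edges by weight, then run Kruskal:
0 6 (2): add. Components now {0,6} {1} {2} {3} {4} {5}
1 5 (3): add. Components now {0,6} {1,5} {2} {3} {4}
3 6 (4): add. Components now {0,3,6} {1,5} {2} {4}
4 5 (8): add. Components now {0,3,6} {1,4,5} {2}
2 3 (9): add. Components now {0,2,3,6} {1,4,5}
0 2 (10): skip — 0 and 2 already connected.
0 3 (11): skip — 0 and 3 already connected.
1 3 (12): add. Components now {0,1,2,3,4,5,6}
MST edge set: {0 6, 1 5, 3 6, 4 5, 2 3, 1 3}.
Of the listed edges, {1 3} are in the MST → 1.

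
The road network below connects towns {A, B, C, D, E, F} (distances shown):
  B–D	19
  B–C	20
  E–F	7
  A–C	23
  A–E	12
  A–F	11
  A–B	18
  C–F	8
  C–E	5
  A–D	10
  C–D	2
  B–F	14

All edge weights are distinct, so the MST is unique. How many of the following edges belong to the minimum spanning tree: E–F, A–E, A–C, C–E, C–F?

Kruskal: consider edges lightest-first.
C–D (2): add — endpoints in different components.
C–E (5): add — endpoints in different components.
E–F (7): add — endpoints in different components.
C–F (8): skip — C and F already connected.
A–D (10): add — endpoints in different components.
A–F (11): skip — A and F already connected.
A–E (12): skip — A and E already connected.
B–F (14): add — endpoints in different components.
MST edge set: {C–D, C–E, E–F, A–D, B–F}.
Of the listed edges, {E–F, C–E} are in the MST → 2.

2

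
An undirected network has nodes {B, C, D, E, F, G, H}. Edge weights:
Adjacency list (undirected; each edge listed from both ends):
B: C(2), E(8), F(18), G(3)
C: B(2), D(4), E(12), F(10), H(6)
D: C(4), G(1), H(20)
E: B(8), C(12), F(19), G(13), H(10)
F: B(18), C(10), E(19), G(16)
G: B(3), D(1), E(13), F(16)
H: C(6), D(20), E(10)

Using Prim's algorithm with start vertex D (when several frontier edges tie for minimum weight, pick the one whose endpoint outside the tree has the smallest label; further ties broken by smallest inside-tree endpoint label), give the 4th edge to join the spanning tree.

Prim's algorithm from D:
Step 1: frontier [D-G 1, C-D 4, D-H 20] → take D-G (1); add G.
Step 2: frontier [C-D 4, D-H 20, B-G 3, E-G 13, F-G 16] → take B-G (3); add B.
Step 3: frontier [B-C 2, B-E 8, B-F 18, C-D 4, D-H 20, E-G 13, F-G 16] → take B-C (2); add C.
Step 4: frontier [B-E 8, B-F 18, C-H 6, C-F 10, C-E 12, D-H 20, E-G 13, F-G 16] → take C-H (6); add H.
Step 5: frontier [B-E 8, B-F 18, C-F 10, C-E 12, E-G 13, F-G 16, E-H 10] → take B-E (8); add E.
Step 6: frontier [B-F 18, C-F 10, E-F 19, F-G 16] → take C-F (10); add F.
The 4th edge added is C-H.

C-H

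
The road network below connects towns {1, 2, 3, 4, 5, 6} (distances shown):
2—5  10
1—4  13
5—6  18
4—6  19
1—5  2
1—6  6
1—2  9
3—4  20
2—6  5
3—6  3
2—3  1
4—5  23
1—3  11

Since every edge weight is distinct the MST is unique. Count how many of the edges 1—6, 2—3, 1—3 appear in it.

Sort edges by weight, then run Kruskal:
2—3 (1): add — endpoints in different components.
1—5 (2): add — endpoints in different components.
3—6 (3): add — endpoints in different components.
2—6 (5): skip — 2 and 6 already connected.
1—6 (6): add — endpoints in different components.
1—2 (9): skip — 1 and 2 already connected.
2—5 (10): skip — 2 and 5 already connected.
1—3 (11): skip — 1 and 3 already connected.
1—4 (13): add — endpoints in different components.
MST edge set: {2—3, 1—5, 3—6, 1—6, 1—4}.
Of the listed edges, {1—6, 2—3} are in the MST → 2.

2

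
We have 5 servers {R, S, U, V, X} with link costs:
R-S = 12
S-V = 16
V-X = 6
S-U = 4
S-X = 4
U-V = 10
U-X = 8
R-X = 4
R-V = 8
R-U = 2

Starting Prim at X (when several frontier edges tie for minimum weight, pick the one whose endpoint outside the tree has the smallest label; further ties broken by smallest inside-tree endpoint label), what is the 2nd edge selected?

R-U

Prim's algorithm from X:
Step 1: frontier [R-X 4, S-X 4, V-X 6, U-X 8] → take R-X (4); add R.
Step 2: frontier [R-U 2, R-V 8, R-S 12, S-X 4, V-X 6, U-X 8] → take R-U (2); add U.
Step 3: frontier [R-V 8, R-S 12, S-U 4, U-V 10, S-X 4, V-X 6] → take S-U (4); add S.
Step 4: frontier [R-V 8, S-V 16, U-V 10, V-X 6] → take V-X (6); add V.
The 2nd edge added is R-U.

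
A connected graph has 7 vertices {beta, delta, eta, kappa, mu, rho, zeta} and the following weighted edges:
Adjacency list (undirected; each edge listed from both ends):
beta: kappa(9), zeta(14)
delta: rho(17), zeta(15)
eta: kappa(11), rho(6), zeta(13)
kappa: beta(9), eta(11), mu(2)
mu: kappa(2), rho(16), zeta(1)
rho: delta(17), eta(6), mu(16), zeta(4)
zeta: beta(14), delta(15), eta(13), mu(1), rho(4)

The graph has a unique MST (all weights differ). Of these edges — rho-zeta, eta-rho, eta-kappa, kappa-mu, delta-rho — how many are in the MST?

Sort edges by weight, then run Kruskal:
mu-zeta (1): add. Components now {rho} {eta} {mu,zeta} {delta} {kappa} {beta}
kappa-mu (2): add. Components now {rho} {eta} {kappa,mu,zeta} {delta} {beta}
rho-zeta (4): add. Components now {kappa,mu,rho,zeta} {eta} {delta} {beta}
eta-rho (6): add. Components now {eta,kappa,mu,rho,zeta} {delta} {beta}
beta-kappa (9): add. Components now {beta,eta,kappa,mu,rho,zeta} {delta}
eta-kappa (11): skip — eta and kappa already connected.
eta-zeta (13): skip — eta and zeta already connected.
beta-zeta (14): skip — beta and zeta already connected.
delta-zeta (15): add. Components now {beta,delta,eta,kappa,mu,rho,zeta}
MST edge set: {mu-zeta, kappa-mu, rho-zeta, eta-rho, beta-kappa, delta-zeta}.
Of the listed edges, {rho-zeta, eta-rho, kappa-mu} are in the MST → 3.

3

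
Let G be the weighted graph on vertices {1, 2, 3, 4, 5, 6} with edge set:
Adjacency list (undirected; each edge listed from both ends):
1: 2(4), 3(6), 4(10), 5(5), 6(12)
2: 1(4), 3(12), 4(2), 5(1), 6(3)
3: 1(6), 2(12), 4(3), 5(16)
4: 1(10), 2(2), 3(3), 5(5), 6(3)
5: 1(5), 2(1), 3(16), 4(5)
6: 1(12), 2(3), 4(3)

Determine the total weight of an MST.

Grow the tree from 5 using Prim:
Step 1: cheapest edge leaving the tree is 2-5 (1); add 2.
Step 2: cheapest edge leaving the tree is 2-4 (2); add 4.
Step 3: cheapest edge leaving the tree is 3-4 (3); add 3.
Step 4: cheapest edge leaving the tree is 2-6 (3); add 6.
Step 5: cheapest edge leaving the tree is 1-2 (4); add 1.
MST edges: 2-5, 2-4, 3-4, 2-6, 1-2; total weight 1+2+3+3+4 = 13.

13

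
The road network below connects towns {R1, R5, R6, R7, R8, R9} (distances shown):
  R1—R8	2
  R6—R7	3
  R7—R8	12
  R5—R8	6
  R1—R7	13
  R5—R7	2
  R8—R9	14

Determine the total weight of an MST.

Prim, starting at R9.
Step 1: frontier [R8—R9 14] → take R8—R9 (14); add R8.
Step 2: frontier [R1—R8 2, R5—R8 6, R7—R8 12] → take R1—R8 (2); add R1.
Step 3: frontier [R1—R7 13, R5—R8 6, R7—R8 12] → take R5—R8 (6); add R5.
Step 4: frontier [R1—R7 13, R5—R7 2, R7—R8 12] → take R5—R7 (2); add R7.
Step 5: frontier [R6—R7 3] → take R6—R7 (3); add R6.
MST edges: R8—R9, R1—R8, R5—R8, R5—R7, R6—R7; total weight 14+2+6+2+3 = 27.

27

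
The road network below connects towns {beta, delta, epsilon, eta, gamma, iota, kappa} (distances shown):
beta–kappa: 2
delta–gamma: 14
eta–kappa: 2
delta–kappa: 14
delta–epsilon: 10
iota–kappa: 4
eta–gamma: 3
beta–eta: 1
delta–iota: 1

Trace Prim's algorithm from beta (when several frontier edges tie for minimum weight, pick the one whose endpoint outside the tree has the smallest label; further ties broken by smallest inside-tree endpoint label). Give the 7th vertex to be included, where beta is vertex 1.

epsilon

Prim, starting at beta.
Step 1: cheapest edge leaving the tree is beta–eta (1); add eta.
Step 2: cheapest edge leaving the tree is beta–kappa (2); add kappa.
Step 3: cheapest edge leaving the tree is eta–gamma (3); add gamma.
Step 4: cheapest edge leaving the tree is iota–kappa (4); add iota.
Step 5: cheapest edge leaving the tree is delta–iota (1); add delta.
Step 6: cheapest edge leaving the tree is delta–epsilon (10); add epsilon.
Vertex order: beta, eta, kappa, gamma, iota, delta, epsilon. The 7th vertex is epsilon.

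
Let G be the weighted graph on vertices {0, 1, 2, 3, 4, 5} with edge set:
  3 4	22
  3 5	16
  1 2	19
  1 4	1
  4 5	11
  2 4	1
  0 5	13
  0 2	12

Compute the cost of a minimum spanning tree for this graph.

Kruskal's algorithm — process edges by increasing weight (ties by edge label):
1 4 (1): add — endpoints in different components.
2 4 (1): add — endpoints in different components.
4 5 (11): add — endpoints in different components.
0 2 (12): add — endpoints in different components.
0 5 (13): skip — 0 and 5 already connected.
3 5 (16): add — endpoints in different components.
MST edges: 1 4, 2 4, 4 5, 0 2, 3 5; total weight 1+1+11+12+16 = 41.

41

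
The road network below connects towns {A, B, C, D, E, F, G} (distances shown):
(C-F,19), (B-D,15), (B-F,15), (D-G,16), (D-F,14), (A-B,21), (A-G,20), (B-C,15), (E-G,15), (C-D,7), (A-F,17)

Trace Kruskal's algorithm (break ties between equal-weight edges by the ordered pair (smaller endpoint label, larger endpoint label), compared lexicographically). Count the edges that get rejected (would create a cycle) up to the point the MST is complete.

Kruskal: consider edges lightest-first.
C-D (7): add — endpoints in different components.
D-F (14): add — endpoints in different components.
B-C (15): add — endpoints in different components.
B-D (15): skip — B and D already connected.
B-F (15): skip — B and F already connected.
E-G (15): add — endpoints in different components.
D-G (16): add — endpoints in different components.
A-F (17): add — endpoints in different components.
Edges rejected before the tree was complete: 2.

2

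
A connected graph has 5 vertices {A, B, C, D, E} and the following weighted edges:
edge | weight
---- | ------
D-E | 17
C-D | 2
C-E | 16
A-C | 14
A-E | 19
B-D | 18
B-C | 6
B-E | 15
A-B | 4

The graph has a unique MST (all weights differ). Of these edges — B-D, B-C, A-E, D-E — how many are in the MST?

Kruskal's algorithm — process edges by increasing weight (ties by edge label):
C-D (2): add. Components now {A} {B} {C,D} {E}
A-B (4): add. Components now {A,B} {C,D} {E}
B-C (6): add. Components now {A,B,C,D} {E}
A-C (14): skip — A and C already connected.
B-E (15): add. Components now {A,B,C,D,E}
MST edge set: {C-D, A-B, B-C, B-E}.
Of the listed edges, {B-C} are in the MST → 1.

1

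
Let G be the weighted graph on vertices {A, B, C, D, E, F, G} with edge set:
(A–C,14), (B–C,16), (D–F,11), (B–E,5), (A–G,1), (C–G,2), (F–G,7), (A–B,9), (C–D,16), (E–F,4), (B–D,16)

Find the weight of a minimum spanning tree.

Sort edges by weight, then run Kruskal:
A–G (1): add — endpoints in different components.
C–G (2): add — endpoints in different components.
E–F (4): add — endpoints in different components.
B–E (5): add — endpoints in different components.
F–G (7): add — endpoints in different components.
A–B (9): skip — A and B already connected.
D–F (11): add — endpoints in different components.
MST edges: A–G, C–G, E–F, B–E, F–G, D–F; total weight 1+2+4+5+7+11 = 30.

30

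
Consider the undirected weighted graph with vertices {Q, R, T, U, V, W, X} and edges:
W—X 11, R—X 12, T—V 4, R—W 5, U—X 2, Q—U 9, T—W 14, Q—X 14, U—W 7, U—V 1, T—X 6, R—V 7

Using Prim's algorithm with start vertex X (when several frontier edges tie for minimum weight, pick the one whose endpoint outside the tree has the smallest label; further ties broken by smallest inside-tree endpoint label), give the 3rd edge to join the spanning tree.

Grow the tree from X using Prim:
Step 1: frontier [U—X 2, T—X 6, W—X 11, R—X 12, Q—X 14] → take U—X (2); add U.
Step 2: frontier [U—V 1, U—W 7, Q—U 9, T—X 6, W—X 11, R—X 12, Q—X 14] → take U—V (1); add V.
Step 3: frontier [U—W 7, Q—U 9, T—V 4, R—V 7, T—X 6, W—X 11, R—X 12, Q—X 14] → take T—V (4); add T.
Step 4: frontier [T—W 14, U—W 7, Q—U 9, R—V 7, W—X 11, R—X 12, Q—X 14] → take R—V (7); add R.
Step 5: frontier [R—W 5, T—W 14, U—W 7, Q—U 9, W—X 11, Q—X 14] → take R—W (5); add W.
Step 6: frontier [Q—U 9, Q—X 14] → take Q—U (9); add Q.
The 3rd edge added is T—V.

T-V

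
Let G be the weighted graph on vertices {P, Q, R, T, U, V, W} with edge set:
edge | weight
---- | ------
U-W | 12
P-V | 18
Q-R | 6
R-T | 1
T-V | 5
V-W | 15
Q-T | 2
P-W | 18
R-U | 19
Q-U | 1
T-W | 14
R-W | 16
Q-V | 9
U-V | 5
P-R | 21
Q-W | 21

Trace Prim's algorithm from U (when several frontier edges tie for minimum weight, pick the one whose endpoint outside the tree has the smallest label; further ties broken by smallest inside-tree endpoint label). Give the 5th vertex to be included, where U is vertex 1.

V

Prim, starting at U.
Step 1: cheapest edge leaving the tree is Q-U (1); add Q.
Step 2: cheapest edge leaving the tree is Q-T (2); add T.
Step 3: cheapest edge leaving the tree is R-T (1); add R.
Step 4: cheapest edge leaving the tree is T-V (5); add V.
Step 5: cheapest edge leaving the tree is U-W (12); add W.
Step 6: cheapest edge leaving the tree is P-V (18); add P.
Vertex order: U, Q, T, R, V, W, P. The 5th vertex is V.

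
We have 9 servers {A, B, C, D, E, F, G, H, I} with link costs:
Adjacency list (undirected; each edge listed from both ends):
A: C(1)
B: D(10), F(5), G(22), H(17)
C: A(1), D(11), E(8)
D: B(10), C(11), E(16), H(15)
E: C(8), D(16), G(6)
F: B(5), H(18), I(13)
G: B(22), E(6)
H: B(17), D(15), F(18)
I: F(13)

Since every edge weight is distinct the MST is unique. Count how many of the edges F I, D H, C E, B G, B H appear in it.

Sort edges by weight, then run Kruskal:
A C (1): add — endpoints in different components.
B F (5): add — endpoints in different components.
E G (6): add — endpoints in different components.
C E (8): add — endpoints in different components.
B D (10): add — endpoints in different components.
C D (11): add — endpoints in different components.
F I (13): add — endpoints in different components.
D H (15): add — endpoints in different components.
MST edge set: {A C, B F, E G, C E, B D, C D, F I, D H}.
Of the listed edges, {F I, D H, C E} are in the MST → 3.

3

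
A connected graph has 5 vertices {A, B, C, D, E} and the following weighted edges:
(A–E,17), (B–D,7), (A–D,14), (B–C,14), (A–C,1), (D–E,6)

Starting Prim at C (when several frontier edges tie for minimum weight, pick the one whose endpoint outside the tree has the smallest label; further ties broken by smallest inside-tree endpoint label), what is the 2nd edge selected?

B-C

Grow the tree from C using Prim:
Step 1: cheapest edge leaving the tree is A–C (1); add A.
Step 2: cheapest edge leaving the tree is B–C (14); add B.
Step 3: cheapest edge leaving the tree is B–D (7); add D.
Step 4: cheapest edge leaving the tree is D–E (6); add E.
The 2nd edge added is B–C.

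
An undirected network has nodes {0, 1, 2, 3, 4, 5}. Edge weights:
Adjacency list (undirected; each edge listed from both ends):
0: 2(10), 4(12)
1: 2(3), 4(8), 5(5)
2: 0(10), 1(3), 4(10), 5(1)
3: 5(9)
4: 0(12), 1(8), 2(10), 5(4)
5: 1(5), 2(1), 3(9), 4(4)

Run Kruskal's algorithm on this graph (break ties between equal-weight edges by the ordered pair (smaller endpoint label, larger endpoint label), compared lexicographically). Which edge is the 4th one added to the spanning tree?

3-5

Kruskal: consider edges lightest-first.
2-5 (1): add — endpoints in different components.
1-2 (3): add — endpoints in different components.
4-5 (4): add — endpoints in different components.
1-5 (5): skip — 1 and 5 already connected.
1-4 (8): skip — 1 and 4 already connected.
3-5 (9): add — endpoints in different components.
0-2 (10): add — endpoints in different components.
The 4th edge added is 3-5.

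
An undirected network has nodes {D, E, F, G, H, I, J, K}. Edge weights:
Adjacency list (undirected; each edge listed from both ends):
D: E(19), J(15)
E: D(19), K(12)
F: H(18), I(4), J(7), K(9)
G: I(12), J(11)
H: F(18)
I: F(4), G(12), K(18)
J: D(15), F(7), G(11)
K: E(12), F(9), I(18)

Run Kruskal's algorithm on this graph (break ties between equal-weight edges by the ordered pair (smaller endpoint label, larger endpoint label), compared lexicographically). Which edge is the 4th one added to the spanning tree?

Kruskal's algorithm — process edges by increasing weight (ties by edge label):
F I (4): add — endpoints in different components.
F J (7): add — endpoints in different components.
F K (9): add — endpoints in different components.
G J (11): add — endpoints in different components.
E K (12): add — endpoints in different components.
G I (12): skip — G and I already connected.
D J (15): add — endpoints in different components.
F H (18): add — endpoints in different components.
The 4th edge added is G J.

G-J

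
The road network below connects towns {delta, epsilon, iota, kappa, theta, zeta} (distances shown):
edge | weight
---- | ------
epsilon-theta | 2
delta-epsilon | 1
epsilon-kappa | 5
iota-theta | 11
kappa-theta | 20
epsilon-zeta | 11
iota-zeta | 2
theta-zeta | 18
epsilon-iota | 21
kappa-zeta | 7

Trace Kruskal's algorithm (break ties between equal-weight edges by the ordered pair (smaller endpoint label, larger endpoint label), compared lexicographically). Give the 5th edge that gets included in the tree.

kappa-zeta

Kruskal: consider edges lightest-first.
delta-epsilon (1): add — endpoints in different components.
epsilon-theta (2): add — endpoints in different components.
iota-zeta (2): add — endpoints in different components.
epsilon-kappa (5): add — endpoints in different components.
kappa-zeta (7): add — endpoints in different components.
The 5th edge added is kappa-zeta.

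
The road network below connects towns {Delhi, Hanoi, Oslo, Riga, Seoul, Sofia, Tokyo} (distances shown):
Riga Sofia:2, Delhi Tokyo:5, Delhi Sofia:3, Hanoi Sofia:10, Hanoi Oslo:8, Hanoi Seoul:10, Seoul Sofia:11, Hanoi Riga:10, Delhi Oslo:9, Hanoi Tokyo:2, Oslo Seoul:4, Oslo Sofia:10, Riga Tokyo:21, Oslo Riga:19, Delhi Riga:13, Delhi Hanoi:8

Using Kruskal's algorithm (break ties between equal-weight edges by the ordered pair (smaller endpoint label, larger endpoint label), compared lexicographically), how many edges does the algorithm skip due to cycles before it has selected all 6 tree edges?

1

Sort edges by weight, then run Kruskal:
Hanoi Tokyo (2): add. Components now {Delhi} {Hanoi,Tokyo} {Oslo} {Riga} {Sofia} {Seoul}
Riga Sofia (2): add. Components now {Delhi} {Hanoi,Tokyo} {Oslo} {Riga,Sofia} {Seoul}
Delhi Sofia (3): add. Components now {Delhi,Riga,Sofia} {Hanoi,Tokyo} {Oslo} {Seoul}
Oslo Seoul (4): add. Components now {Delhi,Riga,Sofia} {Hanoi,Tokyo} {Oslo,Seoul}
Delhi Tokyo (5): add. Components now {Delhi,Hanoi,Riga,Sofia,Tokyo} {Oslo,Seoul}
Delhi Hanoi (8): skip — Delhi and Hanoi already connected.
Hanoi Oslo (8): add. Components now {Delhi,Hanoi,Oslo,Riga,Seoul,Sofia,Tokyo}
Edges rejected before the tree was complete: 1.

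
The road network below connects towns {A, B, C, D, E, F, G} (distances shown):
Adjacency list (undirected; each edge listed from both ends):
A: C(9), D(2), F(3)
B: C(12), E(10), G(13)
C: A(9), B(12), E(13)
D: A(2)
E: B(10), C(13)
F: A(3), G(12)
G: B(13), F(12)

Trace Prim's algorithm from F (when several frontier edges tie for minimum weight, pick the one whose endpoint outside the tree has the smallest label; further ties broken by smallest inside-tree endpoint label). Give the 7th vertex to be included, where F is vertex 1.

Prim, starting at F.
Step 1: frontier [A–F 3, F–G 12] → take A–F (3); add A.
Step 2: frontier [A–D 2, A–C 9, F–G 12] → take A–D (2); add D.
Step 3: frontier [A–C 9, F–G 12] → take A–C (9); add C.
Step 4: frontier [B–C 12, C–E 13, F–G 12] → take B–C (12); add B.
Step 5: frontier [B–E 10, B–G 13, C–E 13, F–G 12] → take B–E (10); add E.
Step 6: frontier [B–G 13, F–G 12] → take F–G (12); add G.
Vertex order: F, A, D, C, B, E, G. The 7th vertex is G.

G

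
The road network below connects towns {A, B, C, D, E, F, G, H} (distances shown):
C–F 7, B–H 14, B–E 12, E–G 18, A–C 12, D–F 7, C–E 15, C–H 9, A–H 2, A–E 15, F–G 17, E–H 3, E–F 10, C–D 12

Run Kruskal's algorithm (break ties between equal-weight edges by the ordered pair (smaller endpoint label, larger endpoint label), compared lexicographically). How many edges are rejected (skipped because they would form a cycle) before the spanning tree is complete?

6

Kruskal's algorithm — process edges by increasing weight (ties by edge label):
A–H (2): add — endpoints in different components.
E–H (3): add — endpoints in different components.
C–F (7): add — endpoints in different components.
D–F (7): add — endpoints in different components.
C–H (9): add — endpoints in different components.
E–F (10): skip — E and F already connected.
A–C (12): skip — A and C already connected.
B–E (12): add — endpoints in different components.
C–D (12): skip — C and D already connected.
B–H (14): skip — B and H already connected.
A–E (15): skip — A and E already connected.
C–E (15): skip — C and E already connected.
F–G (17): add — endpoints in different components.
Edges rejected before the tree was complete: 6.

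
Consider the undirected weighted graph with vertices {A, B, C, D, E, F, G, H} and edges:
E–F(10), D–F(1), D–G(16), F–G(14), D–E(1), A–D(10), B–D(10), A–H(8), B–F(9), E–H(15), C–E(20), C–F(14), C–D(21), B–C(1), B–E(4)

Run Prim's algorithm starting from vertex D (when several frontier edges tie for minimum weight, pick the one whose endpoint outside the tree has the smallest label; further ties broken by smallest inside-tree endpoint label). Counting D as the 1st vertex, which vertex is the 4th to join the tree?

Prim, starting at D.
Step 1: cheapest edge leaving the tree is D–E (1); add E.
Step 2: cheapest edge leaving the tree is D–F (1); add F.
Step 3: cheapest edge leaving the tree is B–E (4); add B.
Step 4: cheapest edge leaving the tree is B–C (1); add C.
Step 5: cheapest edge leaving the tree is A–D (10); add A.
Step 6: cheapest edge leaving the tree is A–H (8); add H.
Step 7: cheapest edge leaving the tree is F–G (14); add G.
Vertex order: D, E, F, B, C, A, H, G. The 4th vertex is B.

B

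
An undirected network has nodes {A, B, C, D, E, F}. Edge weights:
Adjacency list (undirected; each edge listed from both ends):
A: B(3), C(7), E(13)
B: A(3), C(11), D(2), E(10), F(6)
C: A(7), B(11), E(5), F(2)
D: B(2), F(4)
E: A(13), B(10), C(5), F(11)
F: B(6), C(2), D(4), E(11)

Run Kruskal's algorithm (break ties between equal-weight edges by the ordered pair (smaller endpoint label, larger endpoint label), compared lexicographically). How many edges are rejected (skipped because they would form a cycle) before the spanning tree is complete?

0

Sort edges by weight, then run Kruskal:
B-D (2): add. Components now {A} {B,D} {C} {E} {F}
C-F (2): add. Components now {A} {B,D} {C,F} {E}
A-B (3): add. Components now {A,B,D} {C,F} {E}
D-F (4): add. Components now {A,B,C,D,F} {E}
C-E (5): add. Components now {A,B,C,D,E,F}
Edges rejected before the tree was complete: 0.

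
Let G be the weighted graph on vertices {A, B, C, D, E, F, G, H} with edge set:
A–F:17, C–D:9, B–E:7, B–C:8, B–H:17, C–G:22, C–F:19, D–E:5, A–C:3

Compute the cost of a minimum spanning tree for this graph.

79

Grow the tree from F using Prim:
Step 1: cheapest edge leaving the tree is A–F (17); add A.
Step 2: cheapest edge leaving the tree is A–C (3); add C.
Step 3: cheapest edge leaving the tree is B–C (8); add B.
Step 4: cheapest edge leaving the tree is B–E (7); add E.
Step 5: cheapest edge leaving the tree is D–E (5); add D.
Step 6: cheapest edge leaving the tree is B–H (17); add H.
Step 7: cheapest edge leaving the tree is C–G (22); add G.
MST edges: A–F, A–C, B–C, B–E, D–E, B–H, C–G; total weight 17+3+8+7+5+17+22 = 79.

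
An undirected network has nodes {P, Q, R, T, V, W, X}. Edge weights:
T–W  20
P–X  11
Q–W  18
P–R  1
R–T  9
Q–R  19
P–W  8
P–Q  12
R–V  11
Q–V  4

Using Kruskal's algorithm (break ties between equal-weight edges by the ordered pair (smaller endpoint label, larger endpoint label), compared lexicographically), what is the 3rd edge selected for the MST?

Kruskal's algorithm — process edges by increasing weight (ties by edge label):
P–R (1): add — endpoints in different components.
Q–V (4): add — endpoints in different components.
P–W (8): add — endpoints in different components.
R–T (9): add — endpoints in different components.
P–X (11): add — endpoints in different components.
R–V (11): add — endpoints in different components.
The 3rd edge added is P–W.

P-W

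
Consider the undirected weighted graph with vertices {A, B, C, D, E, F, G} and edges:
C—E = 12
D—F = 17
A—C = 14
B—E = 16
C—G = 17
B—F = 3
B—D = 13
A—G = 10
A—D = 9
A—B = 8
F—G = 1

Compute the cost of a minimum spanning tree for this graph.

Sort edges by weight, then run Kruskal:
F—G (1): add. Components now {A} {B} {C} {D} {E} {F,G}
B—F (3): add. Components now {A} {B,F,G} {C} {D} {E}
A—B (8): add. Components now {A,B,F,G} {C} {D} {E}
A—D (9): add. Components now {A,B,D,F,G} {C} {E}
A—G (10): skip — A and G already connected.
C—E (12): add. Components now {A,B,D,F,G} {C,E}
B—D (13): skip — B and D already connected.
A—C (14): add. Components now {A,B,C,D,E,F,G}
MST edges: F—G, B—F, A—B, A—D, C—E, A—C; total weight 1+3+8+9+12+14 = 47.

47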